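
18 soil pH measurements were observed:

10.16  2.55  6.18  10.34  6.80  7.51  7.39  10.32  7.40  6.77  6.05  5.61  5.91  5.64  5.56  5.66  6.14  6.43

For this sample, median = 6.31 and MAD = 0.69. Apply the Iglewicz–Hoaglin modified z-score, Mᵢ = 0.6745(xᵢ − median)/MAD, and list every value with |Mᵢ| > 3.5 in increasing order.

|Mᵢ| > 3.5 ⇔ |xᵢ − 6.31| > 3.5·0.69/0.6745 = 3.58.
So outliers lie outside [2.73, 9.89].
2.55: M = -3.68 → outlier.
10.16: M = 3.76 → outlier.
10.32: M = 3.92 → outlier.
10.34: M = 3.94 → outlier.

2.55, 10.16, 10.32, 10.34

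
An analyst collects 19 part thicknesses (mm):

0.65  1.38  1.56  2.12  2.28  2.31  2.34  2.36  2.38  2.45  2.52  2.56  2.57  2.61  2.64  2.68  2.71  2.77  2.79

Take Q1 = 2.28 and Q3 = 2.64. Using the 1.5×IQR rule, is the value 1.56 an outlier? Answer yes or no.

yes

IQR = Q3 − Q1 = 2.64 − 2.28 = 0.36.
Lower fence = Q1 − 1.5·IQR = 2.28 − 0.54 = 1.74.
Upper fence = Q3 + 1.5·IQR = 2.64 + 0.54 = 3.18.
1.56 lies below the lower fence.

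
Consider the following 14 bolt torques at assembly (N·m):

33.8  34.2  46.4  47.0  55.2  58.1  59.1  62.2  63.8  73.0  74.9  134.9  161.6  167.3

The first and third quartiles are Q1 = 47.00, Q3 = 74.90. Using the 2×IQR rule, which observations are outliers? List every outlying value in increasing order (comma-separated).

IQR = Q3 − Q1 = 74.90 − 47.00 = 27.90.
Lower fence = Q1 − 2·IQR = 47.00 − 55.80 = -8.80.
Upper fence = Q3 + 2·IQR = 74.90 + 55.80 = 130.70.
134.9 > 130.70 → outlier.
161.6 > 130.70 → outlier.
167.3 > 130.70 → outlier.
All remaining values lie within [-8.80, 130.70].

134.9, 161.6, 167.3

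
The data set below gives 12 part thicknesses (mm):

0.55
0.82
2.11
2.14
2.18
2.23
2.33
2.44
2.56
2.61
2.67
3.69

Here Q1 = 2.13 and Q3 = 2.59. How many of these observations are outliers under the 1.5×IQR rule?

3

IQR = 0.46; fences at 2.13 − 0.69 = 1.44 and 2.59 + 0.69 = 3.28.
Outside the cutoffs: 0.55, 0.82, 3.69.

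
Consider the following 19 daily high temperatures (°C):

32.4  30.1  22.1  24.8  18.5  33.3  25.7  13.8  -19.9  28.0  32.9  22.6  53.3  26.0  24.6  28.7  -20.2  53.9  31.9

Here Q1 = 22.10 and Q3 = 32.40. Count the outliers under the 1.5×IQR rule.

4

IQR = 10.30; fences at 22.10 − 15.45 = 6.65 and 32.40 + 15.45 = 47.85.
Outside the cutoffs: -20.2, -19.9, 53.3, 53.9.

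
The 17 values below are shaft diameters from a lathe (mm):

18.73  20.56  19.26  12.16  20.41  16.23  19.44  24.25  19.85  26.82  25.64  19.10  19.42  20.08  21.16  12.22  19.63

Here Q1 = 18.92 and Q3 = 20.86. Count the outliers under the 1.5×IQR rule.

5

IQR = 1.94; fences at 18.92 − 2.91 = 16.01 and 20.86 + 2.91 = 23.77.
Outside the cutoffs: 12.16, 12.22, 24.25, 25.64, 26.82.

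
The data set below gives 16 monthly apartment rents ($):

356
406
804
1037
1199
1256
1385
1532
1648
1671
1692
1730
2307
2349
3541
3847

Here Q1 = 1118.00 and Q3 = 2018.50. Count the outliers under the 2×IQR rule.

1

IQR = 900.50; fences at 1118.00 − 1801.00 = -683.00 and 2018.50 + 1801.00 = 3819.50.
Outside the cutoffs: 3847.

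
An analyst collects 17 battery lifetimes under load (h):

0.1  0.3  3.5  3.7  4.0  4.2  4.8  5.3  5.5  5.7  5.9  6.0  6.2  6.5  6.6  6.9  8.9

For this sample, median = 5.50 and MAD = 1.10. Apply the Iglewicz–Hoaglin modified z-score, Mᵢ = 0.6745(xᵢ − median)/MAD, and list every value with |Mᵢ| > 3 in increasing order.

0.1, 0.3

|Mᵢ| > 3 ⇔ |xᵢ − 5.50| > 3·1.10/0.6745 = 4.89.
So outliers lie outside [0.61, 10.39].
0.1: M = -3.31 → outlier.
0.3: M = -3.19 → outlier.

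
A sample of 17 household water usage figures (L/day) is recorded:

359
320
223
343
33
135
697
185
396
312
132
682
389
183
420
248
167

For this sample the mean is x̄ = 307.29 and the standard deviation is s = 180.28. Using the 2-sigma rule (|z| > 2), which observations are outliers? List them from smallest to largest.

682, 697

Cutoffs at x̄ ± 2s: 307.29 ± 2·180.28 = [-53.27, 667.85].
682: z = 2.08, |z| > 2 → outlier.
697: z = 2.16, |z| > 2 → outlier.
Every other value lies within [-53.27, 667.85].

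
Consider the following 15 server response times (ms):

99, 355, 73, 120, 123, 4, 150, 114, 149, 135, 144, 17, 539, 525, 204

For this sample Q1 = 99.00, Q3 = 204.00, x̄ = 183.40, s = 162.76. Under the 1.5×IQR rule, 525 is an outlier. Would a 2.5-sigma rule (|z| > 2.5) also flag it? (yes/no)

no

z = (525 − 183.40) / 162.76 = 2.10.
|z| = 2.10 ≤ 2.5.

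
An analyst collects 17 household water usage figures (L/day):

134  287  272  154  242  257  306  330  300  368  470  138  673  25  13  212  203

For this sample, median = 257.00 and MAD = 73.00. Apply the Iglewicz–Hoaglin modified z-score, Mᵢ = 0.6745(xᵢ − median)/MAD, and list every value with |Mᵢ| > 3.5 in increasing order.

|Mᵢ| > 3.5 ⇔ |xᵢ − 257.00| > 3.5·73.00/0.6745 = 378.80.
So outliers lie outside [-121.80, 635.80].
673: M = 3.84 → outlier.

673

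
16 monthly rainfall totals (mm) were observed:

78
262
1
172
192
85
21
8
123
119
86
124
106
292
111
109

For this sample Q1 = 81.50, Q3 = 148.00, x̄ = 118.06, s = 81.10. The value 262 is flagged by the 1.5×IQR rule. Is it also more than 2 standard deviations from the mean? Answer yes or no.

no

z = (262 − 118.06) / 81.10 = 1.77.
|z| = 1.77 ≤ 2.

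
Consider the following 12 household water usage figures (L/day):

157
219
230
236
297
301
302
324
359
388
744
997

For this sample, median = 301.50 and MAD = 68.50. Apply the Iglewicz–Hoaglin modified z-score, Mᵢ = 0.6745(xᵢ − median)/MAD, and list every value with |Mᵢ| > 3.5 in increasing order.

|Mᵢ| > 3.5 ⇔ |xᵢ − 301.50| > 3.5·68.50/0.6745 = 355.45.
So outliers lie outside [-53.95, 656.95].
744: M = 4.36 → outlier.
997: M = 6.85 → outlier.

744, 997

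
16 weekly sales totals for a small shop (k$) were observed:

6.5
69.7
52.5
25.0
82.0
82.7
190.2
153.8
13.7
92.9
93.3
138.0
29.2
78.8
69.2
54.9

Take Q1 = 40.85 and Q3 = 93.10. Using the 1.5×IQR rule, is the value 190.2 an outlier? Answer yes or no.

yes

IQR = Q3 − Q1 = 93.10 − 40.85 = 52.25.
Lower fence = Q1 − 1.5·IQR = 40.85 − 78.375 = -37.525.
Upper fence = Q3 + 1.5·IQR = 93.10 + 78.375 = 171.475.
190.2 lies above the upper fence.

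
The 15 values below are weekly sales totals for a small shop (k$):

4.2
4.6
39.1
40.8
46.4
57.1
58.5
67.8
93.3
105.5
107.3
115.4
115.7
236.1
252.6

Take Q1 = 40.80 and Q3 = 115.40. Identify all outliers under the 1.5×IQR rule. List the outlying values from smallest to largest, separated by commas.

IQR = Q3 − Q1 = 115.40 − 40.80 = 74.60.
Lower fence = Q1 − 1.5·IQR = 40.80 − 111.90 = -71.10.
Upper fence = Q3 + 1.5·IQR = 115.40 + 111.90 = 227.30.
236.1 > 227.30 → outlier.
252.6 > 227.30 → outlier.
All remaining values lie within [-71.10, 227.30].

236.1, 252.6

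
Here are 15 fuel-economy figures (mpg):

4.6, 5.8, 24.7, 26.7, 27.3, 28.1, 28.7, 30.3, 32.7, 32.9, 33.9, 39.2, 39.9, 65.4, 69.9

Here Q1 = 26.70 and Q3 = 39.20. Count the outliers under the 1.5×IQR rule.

4

IQR = 12.50; fences at 26.70 − 18.75 = 7.95 and 39.20 + 18.75 = 57.95.
Outside the cutoffs: 4.6, 5.8, 65.4, 69.9.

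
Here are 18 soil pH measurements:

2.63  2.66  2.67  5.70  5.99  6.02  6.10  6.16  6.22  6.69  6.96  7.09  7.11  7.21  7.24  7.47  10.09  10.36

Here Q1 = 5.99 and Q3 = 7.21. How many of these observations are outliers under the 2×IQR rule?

5

IQR = 1.22; fences at 5.99 − 2.44 = 3.55 and 7.21 + 2.44 = 9.65.
Outside the cutoffs: 2.63, 2.66, 2.67, 10.09, 10.36.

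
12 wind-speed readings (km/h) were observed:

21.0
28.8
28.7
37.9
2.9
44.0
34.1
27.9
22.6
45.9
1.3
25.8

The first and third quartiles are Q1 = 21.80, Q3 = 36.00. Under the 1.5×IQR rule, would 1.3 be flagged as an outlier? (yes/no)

no

IQR = Q3 − Q1 = 36.00 − 21.80 = 14.20.
Lower fence = Q1 − 1.5·IQR = 21.80 − 21.30 = 0.50.
Upper fence = Q3 + 1.5·IQR = 36.00 + 21.30 = 57.30.
1.3 lies within [0.50, 57.30].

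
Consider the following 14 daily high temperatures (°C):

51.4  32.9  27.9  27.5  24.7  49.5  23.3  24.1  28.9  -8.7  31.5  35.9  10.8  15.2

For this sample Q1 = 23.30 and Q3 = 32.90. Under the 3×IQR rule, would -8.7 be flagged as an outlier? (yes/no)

yes

IQR = Q3 − Q1 = 32.90 − 23.30 = 9.60.
Lower fence = Q1 − 3·IQR = 23.30 − 28.80 = -5.50.
Upper fence = Q3 + 3·IQR = 32.90 + 28.80 = 61.70.
-8.7 lies below the lower fence.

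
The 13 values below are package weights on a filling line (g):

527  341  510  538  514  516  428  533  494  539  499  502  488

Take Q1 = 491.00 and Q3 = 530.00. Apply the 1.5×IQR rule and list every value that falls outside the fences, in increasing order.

341, 428

IQR = Q3 − Q1 = 530.00 − 491.00 = 39.00.
Lower fence = Q1 − 1.5·IQR = 491.00 − 58.50 = 432.50.
Upper fence = Q3 + 1.5·IQR = 530.00 + 58.50 = 588.50.
341 < 432.50 → outlier.
428 < 432.50 → outlier.
All remaining values lie within [432.50, 588.50].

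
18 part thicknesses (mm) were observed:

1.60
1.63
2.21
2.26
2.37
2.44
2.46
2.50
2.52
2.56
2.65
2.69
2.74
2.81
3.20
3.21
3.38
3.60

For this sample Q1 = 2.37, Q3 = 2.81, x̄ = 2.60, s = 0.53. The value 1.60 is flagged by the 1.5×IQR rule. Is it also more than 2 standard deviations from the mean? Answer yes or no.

no

z = (1.60 − 2.60) / 0.53 = -1.89.
|z| = 1.89 ≤ 2.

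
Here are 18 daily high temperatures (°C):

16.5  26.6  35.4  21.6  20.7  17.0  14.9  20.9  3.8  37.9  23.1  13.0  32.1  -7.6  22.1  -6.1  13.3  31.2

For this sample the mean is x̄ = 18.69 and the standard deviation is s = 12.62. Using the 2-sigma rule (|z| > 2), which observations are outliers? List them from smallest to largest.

Cutoffs at x̄ ± 2s: 18.69 ± 2·12.62 = [-6.55, 43.93].
-7.6: z = -2.08, |z| > 2 → outlier.
Every other value lies within [-6.55, 43.93].

-7.6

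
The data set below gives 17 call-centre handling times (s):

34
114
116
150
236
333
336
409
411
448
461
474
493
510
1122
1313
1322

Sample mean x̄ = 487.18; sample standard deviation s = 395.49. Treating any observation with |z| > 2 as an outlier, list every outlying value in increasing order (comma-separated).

Cutoffs at x̄ ± 2s: 487.18 ± 2·395.49 = [-303.80, 1278.16].
1313: z = 2.09, |z| > 2 → outlier.
1322: z = 2.11, |z| > 2 → outlier.
Every other value lies within [-303.80, 1278.16].

1313, 1322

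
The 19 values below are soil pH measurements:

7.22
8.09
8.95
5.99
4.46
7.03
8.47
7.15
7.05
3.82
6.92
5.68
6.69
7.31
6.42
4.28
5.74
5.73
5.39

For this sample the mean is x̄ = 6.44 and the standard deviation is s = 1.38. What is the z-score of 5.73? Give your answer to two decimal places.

-0.51

z = (5.73 − 6.44) / 1.38 = -0.51.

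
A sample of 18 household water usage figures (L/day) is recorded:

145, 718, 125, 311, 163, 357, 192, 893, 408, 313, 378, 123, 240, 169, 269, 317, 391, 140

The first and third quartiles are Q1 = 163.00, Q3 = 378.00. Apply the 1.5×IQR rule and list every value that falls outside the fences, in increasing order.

718, 893

IQR = Q3 − Q1 = 378.00 − 163.00 = 215.00.
Lower fence = Q1 − 1.5·IQR = 163.00 − 322.50 = -159.50.
Upper fence = Q3 + 1.5·IQR = 378.00 + 322.50 = 700.50.
718 > 700.50 → outlier.
893 > 700.50 → outlier.
All remaining values lie within [-159.50, 700.50].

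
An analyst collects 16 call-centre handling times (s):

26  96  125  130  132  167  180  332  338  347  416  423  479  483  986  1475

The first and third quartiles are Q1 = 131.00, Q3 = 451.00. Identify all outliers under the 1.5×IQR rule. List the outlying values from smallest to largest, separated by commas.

986, 1475

IQR = Q3 − Q1 = 451.00 − 131.00 = 320.00.
Lower fence = Q1 − 1.5·IQR = 131.00 − 480.00 = -349.00.
Upper fence = Q3 + 1.5·IQR = 451.00 + 480.00 = 931.00.
986 > 931.00 → outlier.
1475 > 931.00 → outlier.
All remaining values lie within [-349.00, 931.00].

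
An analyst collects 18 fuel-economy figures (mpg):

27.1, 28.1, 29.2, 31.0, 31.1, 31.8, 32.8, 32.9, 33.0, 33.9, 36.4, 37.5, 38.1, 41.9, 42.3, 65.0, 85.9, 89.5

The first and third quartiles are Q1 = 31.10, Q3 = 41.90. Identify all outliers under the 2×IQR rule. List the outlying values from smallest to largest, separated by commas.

IQR = Q3 − Q1 = 41.90 − 31.10 = 10.80.
Lower fence = Q1 − 2·IQR = 31.10 − 21.60 = 9.50.
Upper fence = Q3 + 2·IQR = 41.90 + 21.60 = 63.50.
65.0 > 63.50 → outlier.
85.9 > 63.50 → outlier.
89.5 > 63.50 → outlier.
All remaining values lie within [9.50, 63.50].

65.0, 85.9, 89.5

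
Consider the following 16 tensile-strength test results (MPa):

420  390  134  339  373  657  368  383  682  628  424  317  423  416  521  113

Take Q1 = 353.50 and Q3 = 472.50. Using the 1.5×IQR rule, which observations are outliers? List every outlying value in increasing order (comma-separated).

113, 134, 657, 682

IQR = Q3 − Q1 = 472.50 − 353.50 = 119.00.
Lower fence = Q1 − 1.5·IQR = 353.50 − 178.50 = 175.00.
Upper fence = Q3 + 1.5·IQR = 472.50 + 178.50 = 651.00.
113 < 175.00 → outlier.
134 < 175.00 → outlier.
657 > 651.00 → outlier.
682 > 651.00 → outlier.
All remaining values lie within [175.00, 651.00].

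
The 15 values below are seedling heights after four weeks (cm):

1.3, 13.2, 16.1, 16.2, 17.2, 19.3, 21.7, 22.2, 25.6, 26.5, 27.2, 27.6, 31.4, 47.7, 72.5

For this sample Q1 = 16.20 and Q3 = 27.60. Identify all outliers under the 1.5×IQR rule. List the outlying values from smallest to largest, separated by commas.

IQR = Q3 − Q1 = 27.60 − 16.20 = 11.40.
Lower fence = Q1 − 1.5·IQR = 16.20 − 17.10 = -0.90.
Upper fence = Q3 + 1.5·IQR = 27.60 + 17.10 = 44.70.
47.7 > 44.70 → outlier.
72.5 > 44.70 → outlier.
All remaining values lie within [-0.90, 44.70].

47.7, 72.5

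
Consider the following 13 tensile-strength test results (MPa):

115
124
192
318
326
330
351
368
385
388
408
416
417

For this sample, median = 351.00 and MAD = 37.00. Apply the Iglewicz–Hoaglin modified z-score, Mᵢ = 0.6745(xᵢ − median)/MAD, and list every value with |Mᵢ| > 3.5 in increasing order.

115, 124

|Mᵢ| > 3.5 ⇔ |xᵢ − 351.00| > 3.5·37.00/0.6745 = 191.99.
So outliers lie outside [159.01, 542.99].
115: M = -4.30 → outlier.
124: M = -4.14 → outlier.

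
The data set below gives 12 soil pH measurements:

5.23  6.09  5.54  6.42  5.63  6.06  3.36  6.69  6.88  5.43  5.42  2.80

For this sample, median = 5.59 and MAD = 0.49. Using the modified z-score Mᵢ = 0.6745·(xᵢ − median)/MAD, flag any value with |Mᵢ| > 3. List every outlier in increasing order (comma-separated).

2.80, 3.36

|Mᵢ| > 3 ⇔ |xᵢ − 5.59| > 3·0.49/0.6745 = 2.18.
So outliers lie outside [3.41, 7.77].
2.80: M = -3.84 → outlier.
3.36: M = -3.07 → outlier.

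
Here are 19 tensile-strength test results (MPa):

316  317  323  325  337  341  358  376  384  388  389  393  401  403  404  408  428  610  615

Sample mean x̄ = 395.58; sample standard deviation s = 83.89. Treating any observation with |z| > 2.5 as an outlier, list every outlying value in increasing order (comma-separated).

Cutoffs at x̄ ± 2.5s: 395.58 ± 2.5·83.89 = [185.855, 605.305].
610: z = 2.56, |z| > 2.5 → outlier.
615: z = 2.62, |z| > 2.5 → outlier.
Every other value lies within [185.855, 605.305].

610, 615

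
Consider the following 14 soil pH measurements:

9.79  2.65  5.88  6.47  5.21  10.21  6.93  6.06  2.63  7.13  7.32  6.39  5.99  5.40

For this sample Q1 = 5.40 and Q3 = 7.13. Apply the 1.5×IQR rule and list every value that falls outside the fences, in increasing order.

2.63, 2.65, 9.79, 10.21

IQR = Q3 − Q1 = 7.13 − 5.40 = 1.73.
Lower fence = Q1 − 1.5·IQR = 5.40 − 2.595 = 2.805.
Upper fence = Q3 + 1.5·IQR = 7.13 + 2.595 = 9.725.
2.63 < 2.805 → outlier.
2.65 < 2.805 → outlier.
9.79 > 9.725 → outlier.
10.21 > 9.725 → outlier.
All remaining values lie within [2.805, 9.725].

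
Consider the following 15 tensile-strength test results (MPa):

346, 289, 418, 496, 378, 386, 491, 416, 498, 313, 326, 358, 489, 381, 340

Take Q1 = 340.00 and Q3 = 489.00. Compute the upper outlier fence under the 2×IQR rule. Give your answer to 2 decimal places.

IQR = Q3 − Q1 = 489.00 − 340.00 = 149.00.
Lower fence = Q1 − 2·IQR = 340.00 − 298.00 = 42.00.
Upper fence = Q3 + 2·IQR = 489.00 + 298.00 = 787.00.

787.00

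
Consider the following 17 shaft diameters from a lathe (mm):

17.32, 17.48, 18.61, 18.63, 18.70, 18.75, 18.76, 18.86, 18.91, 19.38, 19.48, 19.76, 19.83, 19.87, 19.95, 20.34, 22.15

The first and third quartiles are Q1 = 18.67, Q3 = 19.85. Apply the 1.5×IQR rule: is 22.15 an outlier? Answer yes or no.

IQR = Q3 − Q1 = 19.85 − 18.67 = 1.18.
Lower fence = Q1 − 1.5·IQR = 18.67 − 1.77 = 16.90.
Upper fence = Q3 + 1.5·IQR = 19.85 + 1.77 = 21.62.
22.15 lies above the upper fence.

yes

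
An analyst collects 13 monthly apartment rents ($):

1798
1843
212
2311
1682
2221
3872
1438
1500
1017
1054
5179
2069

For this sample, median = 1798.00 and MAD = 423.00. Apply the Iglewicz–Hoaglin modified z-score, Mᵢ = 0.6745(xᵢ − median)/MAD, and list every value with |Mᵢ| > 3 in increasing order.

3872, 5179

|Mᵢ| > 3 ⇔ |xᵢ − 1798.00| > 3·423.00/0.6745 = 1881.39.
So outliers lie outside [-83.39, 3679.39].
3872: M = 3.31 → outlier.
5179: M = 5.39 → outlier.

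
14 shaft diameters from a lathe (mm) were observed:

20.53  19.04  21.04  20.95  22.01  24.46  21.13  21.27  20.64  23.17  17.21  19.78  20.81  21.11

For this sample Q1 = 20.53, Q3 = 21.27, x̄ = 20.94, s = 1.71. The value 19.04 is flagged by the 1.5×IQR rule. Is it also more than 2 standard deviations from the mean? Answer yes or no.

no

z = (19.04 − 20.94) / 1.71 = -1.11.
|z| = 1.11 ≤ 2.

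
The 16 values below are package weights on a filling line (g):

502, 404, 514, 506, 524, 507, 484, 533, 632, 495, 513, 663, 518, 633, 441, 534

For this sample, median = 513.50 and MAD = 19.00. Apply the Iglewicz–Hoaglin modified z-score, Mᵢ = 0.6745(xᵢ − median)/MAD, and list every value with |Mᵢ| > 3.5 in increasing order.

|Mᵢ| > 3.5 ⇔ |xᵢ − 513.50| > 3.5·19.00/0.6745 = 98.59.
So outliers lie outside [414.91, 612.09].
404: M = -3.89 → outlier.
632: M = 4.21 → outlier.
633: M = 4.24 → outlier.
663: M = 5.31 → outlier.

404, 632, 633, 663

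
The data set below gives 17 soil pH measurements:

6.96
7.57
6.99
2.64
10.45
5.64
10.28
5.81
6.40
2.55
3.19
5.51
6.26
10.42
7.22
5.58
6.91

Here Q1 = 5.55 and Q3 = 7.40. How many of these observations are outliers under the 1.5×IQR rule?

5

IQR = 1.85; fences at 5.55 − 2.775 = 2.775 and 7.40 + 2.775 = 10.175.
Outside the cutoffs: 2.55, 2.64, 10.28, 10.42, 10.45.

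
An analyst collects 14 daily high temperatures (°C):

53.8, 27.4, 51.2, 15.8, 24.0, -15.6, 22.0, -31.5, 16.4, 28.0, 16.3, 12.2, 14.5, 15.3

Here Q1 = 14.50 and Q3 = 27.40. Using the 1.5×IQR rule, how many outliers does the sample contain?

4

IQR = 12.90; fences at 14.50 − 19.35 = -4.85 and 27.40 + 19.35 = 46.75.
Outside the cutoffs: -31.5, -15.6, 51.2, 53.8.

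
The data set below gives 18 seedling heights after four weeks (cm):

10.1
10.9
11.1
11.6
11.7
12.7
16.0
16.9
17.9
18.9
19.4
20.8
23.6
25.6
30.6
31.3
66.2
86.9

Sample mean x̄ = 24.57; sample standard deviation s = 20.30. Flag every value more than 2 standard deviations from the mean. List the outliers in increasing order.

Cutoffs at x̄ ± 2s: 24.57 ± 2·20.30 = [-16.03, 65.17].
66.2: z = 2.05, |z| > 2 → outlier.
86.9: z = 3.07, |z| > 2 → outlier.
Every other value lies within [-16.03, 65.17].

66.2, 86.9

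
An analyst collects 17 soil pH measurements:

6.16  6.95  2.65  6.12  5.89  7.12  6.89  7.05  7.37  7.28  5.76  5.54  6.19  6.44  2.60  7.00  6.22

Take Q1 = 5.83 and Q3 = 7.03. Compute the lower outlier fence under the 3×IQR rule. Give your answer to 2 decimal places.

IQR = Q3 − Q1 = 7.03 − 5.83 = 1.20.
Lower fence = Q1 − 3·IQR = 5.83 − 3.60 = 2.23.
Upper fence = Q3 + 3·IQR = 7.03 + 3.60 = 10.63.

2.23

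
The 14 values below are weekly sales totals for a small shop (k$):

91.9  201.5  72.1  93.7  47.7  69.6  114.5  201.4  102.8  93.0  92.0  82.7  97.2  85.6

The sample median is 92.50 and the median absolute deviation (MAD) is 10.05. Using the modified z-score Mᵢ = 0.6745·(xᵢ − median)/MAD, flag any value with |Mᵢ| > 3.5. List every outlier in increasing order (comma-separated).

201.4, 201.5

|Mᵢ| > 3.5 ⇔ |xᵢ − 92.50| > 3.5·10.05/0.6745 = 52.15.
So outliers lie outside [40.35, 144.65].
201.4: M = 7.31 → outlier.
201.5: M = 7.32 → outlier.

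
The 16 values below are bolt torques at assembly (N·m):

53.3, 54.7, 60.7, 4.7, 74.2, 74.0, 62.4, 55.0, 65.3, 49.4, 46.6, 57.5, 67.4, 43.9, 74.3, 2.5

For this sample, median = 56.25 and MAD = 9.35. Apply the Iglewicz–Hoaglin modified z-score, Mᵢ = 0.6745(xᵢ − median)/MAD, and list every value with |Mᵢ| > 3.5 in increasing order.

2.5, 4.7

|Mᵢ| > 3.5 ⇔ |xᵢ − 56.25| > 3.5·9.35/0.6745 = 48.52.
So outliers lie outside [7.73, 104.77].
2.5: M = -3.88 → outlier.
4.7: M = -3.72 → outlier.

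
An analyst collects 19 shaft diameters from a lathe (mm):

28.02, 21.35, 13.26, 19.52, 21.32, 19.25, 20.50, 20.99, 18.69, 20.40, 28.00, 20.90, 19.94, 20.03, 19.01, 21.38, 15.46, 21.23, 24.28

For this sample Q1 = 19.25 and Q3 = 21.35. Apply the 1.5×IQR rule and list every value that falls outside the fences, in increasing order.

IQR = Q3 − Q1 = 21.35 − 19.25 = 2.10.
Lower fence = Q1 − 1.5·IQR = 19.25 − 3.15 = 16.10.
Upper fence = Q3 + 1.5·IQR = 21.35 + 3.15 = 24.50.
13.26 < 16.10 → outlier.
15.46 < 16.10 → outlier.
28.00 > 24.50 → outlier.
28.02 > 24.50 → outlier.
All remaining values lie within [16.10, 24.50].

13.26, 15.46, 28.00, 28.02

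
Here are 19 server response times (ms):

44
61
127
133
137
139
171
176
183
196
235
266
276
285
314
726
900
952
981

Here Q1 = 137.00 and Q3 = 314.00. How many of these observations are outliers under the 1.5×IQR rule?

IQR = 177.00; fences at 137.00 − 265.50 = -128.50 and 314.00 + 265.50 = 579.50.
Outside the cutoffs: 726, 900, 952, 981.

4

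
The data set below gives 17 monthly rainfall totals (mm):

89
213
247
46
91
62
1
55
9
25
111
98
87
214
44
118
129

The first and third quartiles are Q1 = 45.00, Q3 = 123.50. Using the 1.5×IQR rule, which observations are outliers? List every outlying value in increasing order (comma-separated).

IQR = Q3 − Q1 = 123.50 − 45.00 = 78.50.
Lower fence = Q1 − 1.5·IQR = 45.00 − 117.75 = -72.75.
Upper fence = Q3 + 1.5·IQR = 123.50 + 117.75 = 241.25.
247 > 241.25 → outlier.
All remaining values lie within [-72.75, 241.25].

247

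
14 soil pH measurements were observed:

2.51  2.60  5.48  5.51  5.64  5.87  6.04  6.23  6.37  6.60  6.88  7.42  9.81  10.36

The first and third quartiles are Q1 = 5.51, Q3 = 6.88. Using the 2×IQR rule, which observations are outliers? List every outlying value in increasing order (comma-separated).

2.51, 2.60, 9.81, 10.36

IQR = Q3 − Q1 = 6.88 − 5.51 = 1.37.
Lower fence = Q1 − 2·IQR = 5.51 − 2.74 = 2.77.
Upper fence = Q3 + 2·IQR = 6.88 + 2.74 = 9.62.
2.51 < 2.77 → outlier.
2.60 < 2.77 → outlier.
9.81 > 9.62 → outlier.
10.36 > 9.62 → outlier.
All remaining values lie within [2.77, 9.62].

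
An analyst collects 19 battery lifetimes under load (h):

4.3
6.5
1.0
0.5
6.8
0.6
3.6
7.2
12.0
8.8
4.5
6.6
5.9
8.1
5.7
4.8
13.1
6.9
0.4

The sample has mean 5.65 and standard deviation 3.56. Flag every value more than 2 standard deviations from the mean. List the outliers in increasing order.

Cutoffs at x̄ ± 2s: 5.65 ± 2·3.56 = [-1.47, 12.77].
13.1: z = 2.09, |z| > 2 → outlier.
Every other value lies within [-1.47, 12.77].

13.1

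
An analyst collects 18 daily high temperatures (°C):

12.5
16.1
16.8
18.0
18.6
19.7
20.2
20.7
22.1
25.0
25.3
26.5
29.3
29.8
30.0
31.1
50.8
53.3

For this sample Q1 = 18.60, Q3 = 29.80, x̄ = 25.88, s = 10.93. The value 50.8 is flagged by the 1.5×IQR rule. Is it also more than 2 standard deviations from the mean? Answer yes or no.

z = (50.8 − 25.88) / 10.93 = 2.28.
|z| = 2.28 > 2.

yes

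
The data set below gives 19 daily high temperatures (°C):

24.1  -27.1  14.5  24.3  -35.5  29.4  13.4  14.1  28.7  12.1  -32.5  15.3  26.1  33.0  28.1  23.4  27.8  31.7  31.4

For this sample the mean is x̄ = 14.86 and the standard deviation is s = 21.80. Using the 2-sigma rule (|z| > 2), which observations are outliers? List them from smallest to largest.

Cutoffs at x̄ ± 2s: 14.86 ± 2·21.80 = [-28.74, 58.46].
-35.5: z = -2.31, |z| > 2 → outlier.
-32.5: z = -2.17, |z| > 2 → outlier.
Every other value lies within [-28.74, 58.46].

-35.5, -32.5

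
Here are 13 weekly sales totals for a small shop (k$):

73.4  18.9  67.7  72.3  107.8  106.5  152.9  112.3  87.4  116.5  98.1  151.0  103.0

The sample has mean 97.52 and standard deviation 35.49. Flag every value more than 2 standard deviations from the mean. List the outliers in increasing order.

18.9

Cutoffs at x̄ ± 2s: 97.52 ± 2·35.49 = [26.54, 168.50].
18.9: z = -2.22, |z| > 2 → outlier.
Every other value lies within [26.54, 168.50].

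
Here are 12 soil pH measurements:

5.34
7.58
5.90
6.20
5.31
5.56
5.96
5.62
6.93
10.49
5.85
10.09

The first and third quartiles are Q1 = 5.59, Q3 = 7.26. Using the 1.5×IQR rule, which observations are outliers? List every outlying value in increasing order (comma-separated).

IQR = Q3 − Q1 = 7.26 − 5.59 = 1.67.
Lower fence = Q1 − 1.5·IQR = 5.59 − 2.505 = 3.085.
Upper fence = Q3 + 1.5·IQR = 7.26 + 2.505 = 9.765.
10.09 > 9.765 → outlier.
10.49 > 9.765 → outlier.
All remaining values lie within [3.085, 9.765].

10.09, 10.49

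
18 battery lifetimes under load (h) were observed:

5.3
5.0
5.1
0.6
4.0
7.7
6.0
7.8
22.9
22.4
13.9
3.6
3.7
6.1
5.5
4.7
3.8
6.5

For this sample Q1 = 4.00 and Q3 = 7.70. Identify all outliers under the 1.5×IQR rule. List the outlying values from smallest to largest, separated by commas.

IQR = Q3 − Q1 = 7.70 − 4.00 = 3.70.
Lower fence = Q1 − 1.5·IQR = 4.00 − 5.55 = -1.55.
Upper fence = Q3 + 1.5·IQR = 7.70 + 5.55 = 13.25.
13.9 > 13.25 → outlier.
22.4 > 13.25 → outlier.
22.9 > 13.25 → outlier.
All remaining values lie within [-1.55, 13.25].

13.9, 22.4, 22.9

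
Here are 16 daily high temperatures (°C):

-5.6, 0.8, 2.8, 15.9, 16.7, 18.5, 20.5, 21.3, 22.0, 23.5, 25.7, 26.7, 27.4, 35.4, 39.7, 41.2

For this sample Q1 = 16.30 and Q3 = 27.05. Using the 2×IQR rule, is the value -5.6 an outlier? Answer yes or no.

IQR = Q3 − Q1 = 27.05 − 16.30 = 10.75.
Lower fence = Q1 − 2·IQR = 16.30 − 21.50 = -5.20.
Upper fence = Q3 + 2·IQR = 27.05 + 21.50 = 48.55.
-5.6 lies below the lower fence.

yes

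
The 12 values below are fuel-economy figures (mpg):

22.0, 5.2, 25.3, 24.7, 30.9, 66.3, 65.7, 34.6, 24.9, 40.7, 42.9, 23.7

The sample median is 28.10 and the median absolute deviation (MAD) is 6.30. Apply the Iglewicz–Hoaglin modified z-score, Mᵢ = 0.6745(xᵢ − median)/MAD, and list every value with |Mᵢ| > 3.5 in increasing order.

65.7, 66.3

|Mᵢ| > 3.5 ⇔ |xᵢ − 28.10| > 3.5·6.30/0.6745 = 32.69.
So outliers lie outside [-4.59, 60.79].
65.7: M = 4.03 → outlier.
66.3: M = 4.09 → outlier.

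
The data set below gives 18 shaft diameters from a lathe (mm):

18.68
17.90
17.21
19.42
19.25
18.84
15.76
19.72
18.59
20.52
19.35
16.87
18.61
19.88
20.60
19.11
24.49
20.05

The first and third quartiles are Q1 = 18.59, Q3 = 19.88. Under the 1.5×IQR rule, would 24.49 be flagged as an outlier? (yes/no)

IQR = Q3 − Q1 = 19.88 − 18.59 = 1.29.
Lower fence = Q1 − 1.5·IQR = 18.59 − 1.935 = 16.655.
Upper fence = Q3 + 1.5·IQR = 19.88 + 1.935 = 21.815.
24.49 lies above the upper fence.

yes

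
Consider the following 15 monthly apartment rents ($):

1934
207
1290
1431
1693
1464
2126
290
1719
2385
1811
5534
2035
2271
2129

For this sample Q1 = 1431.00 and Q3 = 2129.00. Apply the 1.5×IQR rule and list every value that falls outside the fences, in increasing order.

207, 290, 5534

IQR = Q3 − Q1 = 2129.00 − 1431.00 = 698.00.
Lower fence = Q1 − 1.5·IQR = 1431.00 − 1047.00 = 384.00.
Upper fence = Q3 + 1.5·IQR = 2129.00 + 1047.00 = 3176.00.
207 < 384.00 → outlier.
290 < 384.00 → outlier.
5534 > 3176.00 → outlier.
All remaining values lie within [384.00, 3176.00].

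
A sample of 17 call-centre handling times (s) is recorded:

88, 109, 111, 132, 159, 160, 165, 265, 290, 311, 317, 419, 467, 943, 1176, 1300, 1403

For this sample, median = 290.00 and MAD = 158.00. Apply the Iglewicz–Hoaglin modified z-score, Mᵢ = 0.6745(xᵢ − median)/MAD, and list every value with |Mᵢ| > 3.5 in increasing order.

1176, 1300, 1403

|Mᵢ| > 3.5 ⇔ |xᵢ − 290.00| > 3.5·158.00/0.6745 = 819.87.
So outliers lie outside [-529.87, 1109.87].
1176: M = 3.78 → outlier.
1300: M = 4.31 → outlier.
1403: M = 4.75 → outlier.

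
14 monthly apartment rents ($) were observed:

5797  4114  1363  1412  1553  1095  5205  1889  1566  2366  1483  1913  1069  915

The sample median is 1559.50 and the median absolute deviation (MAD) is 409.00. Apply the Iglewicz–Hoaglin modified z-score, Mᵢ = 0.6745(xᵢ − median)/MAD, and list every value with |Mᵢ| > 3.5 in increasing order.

|Mᵢ| > 3.5 ⇔ |xᵢ − 1559.50| > 3.5·409.00/0.6745 = 2122.31.
So outliers lie outside [-562.81, 3681.81].
4114: M = 4.21 → outlier.
5205: M = 6.01 → outlier.
5797: M = 6.99 → outlier.

4114, 5205, 5797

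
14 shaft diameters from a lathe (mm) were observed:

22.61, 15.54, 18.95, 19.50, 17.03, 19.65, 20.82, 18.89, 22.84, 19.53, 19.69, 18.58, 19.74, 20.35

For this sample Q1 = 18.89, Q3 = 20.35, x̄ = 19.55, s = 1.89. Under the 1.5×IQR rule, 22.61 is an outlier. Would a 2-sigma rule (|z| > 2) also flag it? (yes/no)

no

z = (22.61 − 19.55) / 1.89 = 1.62.
|z| = 1.62 ≤ 2.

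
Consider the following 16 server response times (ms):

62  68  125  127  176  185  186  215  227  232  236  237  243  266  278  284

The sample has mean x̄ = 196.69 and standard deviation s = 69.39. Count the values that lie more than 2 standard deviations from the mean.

0

Cutoffs: x̄ ± 2s = [57.91, 335.47].
Every value lies within the cutoffs.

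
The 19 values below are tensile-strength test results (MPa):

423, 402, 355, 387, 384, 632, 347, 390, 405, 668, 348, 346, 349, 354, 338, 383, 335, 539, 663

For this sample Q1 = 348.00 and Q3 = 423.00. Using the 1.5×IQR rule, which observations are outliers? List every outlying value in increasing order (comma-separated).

IQR = Q3 − Q1 = 423.00 − 348.00 = 75.00.
Lower fence = Q1 − 1.5·IQR = 348.00 − 112.50 = 235.50.
Upper fence = Q3 + 1.5·IQR = 423.00 + 112.50 = 535.50.
539 > 535.50 → outlier.
632 > 535.50 → outlier.
663 > 535.50 → outlier.
668 > 535.50 → outlier.
All remaining values lie within [235.50, 535.50].

539, 632, 663, 668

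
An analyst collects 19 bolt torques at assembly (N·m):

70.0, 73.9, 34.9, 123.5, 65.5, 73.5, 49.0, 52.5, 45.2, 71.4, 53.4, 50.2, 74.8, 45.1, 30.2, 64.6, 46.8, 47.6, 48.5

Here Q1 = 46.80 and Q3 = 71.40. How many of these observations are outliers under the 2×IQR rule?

IQR = 24.60; fences at 46.80 − 49.20 = -2.40 and 71.40 + 49.20 = 120.60.
Outside the cutoffs: 123.5.

1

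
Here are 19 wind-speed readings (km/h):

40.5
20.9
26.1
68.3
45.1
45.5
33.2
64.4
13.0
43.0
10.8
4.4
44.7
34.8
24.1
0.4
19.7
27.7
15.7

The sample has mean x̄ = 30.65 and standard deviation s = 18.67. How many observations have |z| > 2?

Cutoffs: x̄ ± 2s = [-6.69, 67.99].
Outside the cutoffs: 68.3.

1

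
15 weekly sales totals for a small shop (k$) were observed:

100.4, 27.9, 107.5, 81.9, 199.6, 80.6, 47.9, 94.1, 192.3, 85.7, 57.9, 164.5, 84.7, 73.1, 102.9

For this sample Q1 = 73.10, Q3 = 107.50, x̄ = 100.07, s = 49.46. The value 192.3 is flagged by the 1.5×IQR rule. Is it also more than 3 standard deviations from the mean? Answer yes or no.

z = (192.3 − 100.07) / 49.46 = 1.86.
|z| = 1.86 ≤ 3.

no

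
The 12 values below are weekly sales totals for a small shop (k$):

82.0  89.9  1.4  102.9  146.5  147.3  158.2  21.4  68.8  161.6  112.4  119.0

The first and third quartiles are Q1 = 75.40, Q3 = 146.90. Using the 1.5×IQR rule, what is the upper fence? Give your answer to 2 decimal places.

IQR = Q3 − Q1 = 146.90 − 75.40 = 71.50.
Lower fence = Q1 − 1.5·IQR = 75.40 − 107.25 = -31.85.
Upper fence = Q3 + 1.5·IQR = 146.90 + 107.25 = 254.15.

254.15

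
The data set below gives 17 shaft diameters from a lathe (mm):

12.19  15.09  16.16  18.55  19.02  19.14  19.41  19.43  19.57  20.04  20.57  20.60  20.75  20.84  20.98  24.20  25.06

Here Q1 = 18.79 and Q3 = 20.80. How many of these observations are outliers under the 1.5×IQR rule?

IQR = 2.01; fences at 18.79 − 3.015 = 15.775 and 20.80 + 3.015 = 23.815.
Outside the cutoffs: 12.19, 15.09, 24.20, 25.06.

4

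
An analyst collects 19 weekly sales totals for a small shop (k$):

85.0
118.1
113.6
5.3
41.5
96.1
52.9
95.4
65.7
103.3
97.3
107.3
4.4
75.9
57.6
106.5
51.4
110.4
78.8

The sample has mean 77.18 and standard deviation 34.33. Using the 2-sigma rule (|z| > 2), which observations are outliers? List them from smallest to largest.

4.4, 5.3

Cutoffs at x̄ ± 2s: 77.18 ± 2·34.33 = [8.52, 145.84].
4.4: z = -2.12, |z| > 2 → outlier.
5.3: z = -2.09, |z| > 2 → outlier.
Every other value lies within [8.52, 145.84].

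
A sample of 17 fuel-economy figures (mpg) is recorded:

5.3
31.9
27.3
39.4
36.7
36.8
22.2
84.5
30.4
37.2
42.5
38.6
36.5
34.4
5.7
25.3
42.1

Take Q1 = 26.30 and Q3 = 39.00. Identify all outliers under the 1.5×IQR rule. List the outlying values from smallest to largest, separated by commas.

IQR = Q3 − Q1 = 39.00 − 26.30 = 12.70.
Lower fence = Q1 − 1.5·IQR = 26.30 − 19.05 = 7.25.
Upper fence = Q3 + 1.5·IQR = 39.00 + 19.05 = 58.05.
5.3 < 7.25 → outlier.
5.7 < 7.25 → outlier.
84.5 > 58.05 → outlier.
All remaining values lie within [7.25, 58.05].

5.3, 5.7, 84.5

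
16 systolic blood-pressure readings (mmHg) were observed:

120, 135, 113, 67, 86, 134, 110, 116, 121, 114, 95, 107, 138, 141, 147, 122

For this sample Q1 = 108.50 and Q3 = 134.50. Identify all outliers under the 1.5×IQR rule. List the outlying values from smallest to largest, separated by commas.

IQR = Q3 − Q1 = 134.50 − 108.50 = 26.00.
Lower fence = Q1 − 1.5·IQR = 108.50 − 39.00 = 69.50.
Upper fence = Q3 + 1.5·IQR = 134.50 + 39.00 = 173.50.
67 < 69.50 → outlier.
All remaining values lie within [69.50, 173.50].

67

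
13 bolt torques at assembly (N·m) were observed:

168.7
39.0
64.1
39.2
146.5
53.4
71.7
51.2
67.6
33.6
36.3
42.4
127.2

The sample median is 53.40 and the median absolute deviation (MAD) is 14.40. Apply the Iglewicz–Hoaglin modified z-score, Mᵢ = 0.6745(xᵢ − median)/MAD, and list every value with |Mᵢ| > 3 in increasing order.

127.2, 146.5, 168.7

|Mᵢ| > 3 ⇔ |xᵢ − 53.40| > 3·14.40/0.6745 = 64.05.
So outliers lie outside [-10.65, 117.45].
127.2: M = 3.46 → outlier.
146.5: M = 4.36 → outlier.
168.7: M = 5.40 → outlier.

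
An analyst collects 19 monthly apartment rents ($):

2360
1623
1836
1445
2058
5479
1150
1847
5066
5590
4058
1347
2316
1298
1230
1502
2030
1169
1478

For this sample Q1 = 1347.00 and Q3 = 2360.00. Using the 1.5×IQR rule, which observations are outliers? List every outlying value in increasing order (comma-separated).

4058, 5066, 5479, 5590

IQR = Q3 − Q1 = 2360.00 − 1347.00 = 1013.00.
Lower fence = Q1 − 1.5·IQR = 1347.00 − 1519.50 = -172.50.
Upper fence = Q3 + 1.5·IQR = 2360.00 + 1519.50 = 3879.50.
4058 > 3879.50 → outlier.
5066 > 3879.50 → outlier.
5479 > 3879.50 → outlier.
5590 > 3879.50 → outlier.
All remaining values lie within [-172.50, 3879.50].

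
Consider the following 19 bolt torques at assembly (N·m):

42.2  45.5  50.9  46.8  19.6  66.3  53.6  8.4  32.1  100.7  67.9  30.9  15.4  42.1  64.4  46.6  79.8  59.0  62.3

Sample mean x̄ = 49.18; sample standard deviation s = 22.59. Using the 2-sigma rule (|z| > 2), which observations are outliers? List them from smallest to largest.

100.7

Cutoffs at x̄ ± 2s: 49.18 ± 2·22.59 = [4.00, 94.36].
100.7: z = 2.28, |z| > 2 → outlier.
Every other value lies within [4.00, 94.36].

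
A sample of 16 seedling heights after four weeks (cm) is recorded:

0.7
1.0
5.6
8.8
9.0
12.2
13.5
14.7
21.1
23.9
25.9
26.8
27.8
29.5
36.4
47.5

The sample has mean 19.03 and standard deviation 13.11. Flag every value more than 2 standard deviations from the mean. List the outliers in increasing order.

47.5

Cutoffs at x̄ ± 2s: 19.03 ± 2·13.11 = [-7.19, 45.25].
47.5: z = 2.17, |z| > 2 → outlier.
Every other value lies within [-7.19, 45.25].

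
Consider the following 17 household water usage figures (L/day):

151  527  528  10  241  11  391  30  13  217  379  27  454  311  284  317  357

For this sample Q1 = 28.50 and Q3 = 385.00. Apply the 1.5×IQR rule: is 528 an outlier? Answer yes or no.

IQR = Q3 − Q1 = 385.00 − 28.50 = 356.50.
Lower fence = Q1 − 1.5·IQR = 28.50 − 534.75 = -506.25.
Upper fence = Q3 + 1.5·IQR = 385.00 + 534.75 = 919.75.
528 lies within [-506.25, 919.75].

no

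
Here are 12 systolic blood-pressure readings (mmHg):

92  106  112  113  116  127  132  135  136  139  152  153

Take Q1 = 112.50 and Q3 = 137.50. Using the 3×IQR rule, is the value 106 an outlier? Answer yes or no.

IQR = Q3 − Q1 = 137.50 − 112.50 = 25.00.
Lower fence = Q1 − 3·IQR = 112.50 − 75.00 = 37.50.
Upper fence = Q3 + 3·IQR = 137.50 + 75.00 = 212.50.
106 lies within [37.50, 212.50].

no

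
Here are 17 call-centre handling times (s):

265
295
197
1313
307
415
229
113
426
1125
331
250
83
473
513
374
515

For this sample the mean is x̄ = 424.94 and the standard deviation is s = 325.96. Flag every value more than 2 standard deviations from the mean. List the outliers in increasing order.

1125, 1313

Cutoffs at x̄ ± 2s: 424.94 ± 2·325.96 = [-226.98, 1076.86].
1125: z = 2.15, |z| > 2 → outlier.
1313: z = 2.72, |z| > 2 → outlier.
Every other value lies within [-226.98, 1076.86].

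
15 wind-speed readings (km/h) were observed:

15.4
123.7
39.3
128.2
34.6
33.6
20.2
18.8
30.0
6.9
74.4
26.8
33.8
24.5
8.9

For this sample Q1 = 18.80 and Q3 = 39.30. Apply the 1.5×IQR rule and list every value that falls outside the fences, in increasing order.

74.4, 123.7, 128.2

IQR = Q3 − Q1 = 39.30 − 18.80 = 20.50.
Lower fence = Q1 − 1.5·IQR = 18.80 − 30.75 = -11.95.
Upper fence = Q3 + 1.5·IQR = 39.30 + 30.75 = 70.05.
74.4 > 70.05 → outlier.
123.7 > 70.05 → outlier.
128.2 > 70.05 → outlier.
All remaining values lie within [-11.95, 70.05].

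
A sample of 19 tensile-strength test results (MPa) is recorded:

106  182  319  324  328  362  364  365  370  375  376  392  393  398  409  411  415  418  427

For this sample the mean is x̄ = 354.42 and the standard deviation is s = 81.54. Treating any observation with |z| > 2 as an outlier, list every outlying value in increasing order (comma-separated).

Cutoffs at x̄ ± 2s: 354.42 ± 2·81.54 = [191.34, 517.50].
106: z = -3.05, |z| > 2 → outlier.
182: z = -2.11, |z| > 2 → outlier.
Every other value lies within [191.34, 517.50].

106, 182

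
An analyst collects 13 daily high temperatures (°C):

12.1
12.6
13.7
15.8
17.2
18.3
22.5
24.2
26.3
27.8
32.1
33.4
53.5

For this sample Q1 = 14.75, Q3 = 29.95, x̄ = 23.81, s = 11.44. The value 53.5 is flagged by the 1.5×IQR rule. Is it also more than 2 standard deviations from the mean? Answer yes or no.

yes

z = (53.5 − 23.81) / 11.44 = 2.60.
|z| = 2.60 > 2.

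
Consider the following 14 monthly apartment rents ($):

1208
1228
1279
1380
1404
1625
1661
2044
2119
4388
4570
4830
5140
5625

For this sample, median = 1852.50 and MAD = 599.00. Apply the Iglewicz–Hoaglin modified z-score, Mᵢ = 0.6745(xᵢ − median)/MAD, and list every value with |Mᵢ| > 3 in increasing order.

4570, 4830, 5140, 5625

|Mᵢ| > 3 ⇔ |xᵢ − 1852.50| > 3·599.00/0.6745 = 2664.20.
So outliers lie outside [-811.70, 4516.70].
4570: M = 3.06 → outlier.
4830: M = 3.35 → outlier.
5140: M = 3.70 → outlier.
5625: M = 4.25 → outlier.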